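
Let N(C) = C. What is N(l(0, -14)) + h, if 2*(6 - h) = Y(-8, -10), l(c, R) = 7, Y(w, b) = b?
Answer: 18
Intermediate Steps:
h = 11 (h = 6 - ½*(-10) = 6 + 5 = 11)
N(l(0, -14)) + h = 7 + 11 = 18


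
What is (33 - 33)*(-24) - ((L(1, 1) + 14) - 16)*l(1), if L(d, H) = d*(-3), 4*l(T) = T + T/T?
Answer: 5/2 ≈ 2.5000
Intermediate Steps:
l(T) = 1/4 + T/4 (l(T) = (T + T/T)/4 = (T + 1)/4 = (1 + T)/4 = 1/4 + T/4)
L(d, H) = -3*d
(33 - 33)*(-24) - ((L(1, 1) + 14) - 16)*l(1) = (33 - 33)*(-24) - ((-3*1 + 14) - 16)*(1/4 + (1/4)*1) = 0*(-24) - ((-3 + 14) - 16)*(1/4 + 1/4) = 0 - (11 - 16)/2 = 0 - (-5)/2 = 0 - 1*(-5/2) = 0 + 5/2 = 5/2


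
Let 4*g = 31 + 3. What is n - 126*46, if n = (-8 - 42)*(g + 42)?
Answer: -8321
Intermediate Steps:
g = 17/2 (g = (31 + 3)/4 = (¼)*34 = 17/2 ≈ 8.5000)
n = -2525 (n = (-8 - 42)*(17/2 + 42) = -50*101/2 = -2525)
n - 126*46 = -2525 - 126*46 = -2525 - 5796 = -8321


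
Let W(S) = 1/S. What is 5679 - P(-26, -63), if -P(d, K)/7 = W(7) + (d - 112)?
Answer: 4714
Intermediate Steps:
P(d, K) = 783 - 7*d (P(d, K) = -7*(1/7 + (d - 112)) = -7*(⅐ + (-112 + d)) = -7*(-783/7 + d) = 783 - 7*d)
5679 - P(-26, -63) = 5679 - (783 - 7*(-26)) = 5679 - (783 + 182) = 5679 - 1*965 = 5679 - 965 = 4714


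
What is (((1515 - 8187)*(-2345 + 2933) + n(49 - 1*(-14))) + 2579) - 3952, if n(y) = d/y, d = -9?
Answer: -27471564/7 ≈ -3.9245e+6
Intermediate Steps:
n(y) = -9/y
(((1515 - 8187)*(-2345 + 2933) + n(49 - 1*(-14))) + 2579) - 3952 = (((1515 - 8187)*(-2345 + 2933) - 9/(49 - 1*(-14))) + 2579) - 3952 = ((-6672*588 - 9/(49 + 14)) + 2579) - 3952 = ((-3923136 - 9/63) + 2579) - 3952 = ((-3923136 - 9*1/63) + 2579) - 3952 = ((-3923136 - ⅐) + 2579) - 3952 = (-27461953/7 + 2579) - 3952 = -27443900/7 - 3952 = -27471564/7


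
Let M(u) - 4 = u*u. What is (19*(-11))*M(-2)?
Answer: -1672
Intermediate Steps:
M(u) = 4 + u² (M(u) = 4 + u*u = 4 + u²)
(19*(-11))*M(-2) = (19*(-11))*(4 + (-2)²) = -209*(4 + 4) = -209*8 = -1672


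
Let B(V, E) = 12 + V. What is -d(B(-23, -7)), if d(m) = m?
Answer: 11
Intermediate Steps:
-d(B(-23, -7)) = -(12 - 23) = -1*(-11) = 11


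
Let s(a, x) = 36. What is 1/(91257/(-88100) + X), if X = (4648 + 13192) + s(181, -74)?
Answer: 88100/1574784343 ≈ 5.5944e-5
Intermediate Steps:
X = 17876 (X = (4648 + 13192) + 36 = 17840 + 36 = 17876)
1/(91257/(-88100) + X) = 1/(91257/(-88100) + 17876) = 1/(91257*(-1/88100) + 17876) = 1/(-91257/88100 + 17876) = 1/(1574784343/88100) = 88100/1574784343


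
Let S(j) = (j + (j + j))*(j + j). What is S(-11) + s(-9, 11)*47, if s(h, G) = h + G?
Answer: 820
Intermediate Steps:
s(h, G) = G + h
S(j) = 6*j**2 (S(j) = (j + 2*j)*(2*j) = (3*j)*(2*j) = 6*j**2)
S(-11) + s(-9, 11)*47 = 6*(-11)**2 + (11 - 9)*47 = 6*121 + 2*47 = 726 + 94 = 820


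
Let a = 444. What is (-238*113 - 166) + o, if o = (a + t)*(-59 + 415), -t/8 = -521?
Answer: 1614812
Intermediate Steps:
t = 4168 (t = -8*(-521) = 4168)
o = 1641872 (o = (444 + 4168)*(-59 + 415) = 4612*356 = 1641872)
(-238*113 - 166) + o = (-238*113 - 166) + 1641872 = (-26894 - 166) + 1641872 = -27060 + 1641872 = 1614812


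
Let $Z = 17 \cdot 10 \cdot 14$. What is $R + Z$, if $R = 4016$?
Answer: $6396$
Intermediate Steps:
$Z = 2380$ ($Z = 170 \cdot 14 = 2380$)
$R + Z = 4016 + 2380 = 6396$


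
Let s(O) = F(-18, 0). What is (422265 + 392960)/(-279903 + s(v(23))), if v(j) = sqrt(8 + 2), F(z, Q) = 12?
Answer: -815225/279891 ≈ -2.9127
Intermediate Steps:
v(j) = sqrt(10)
s(O) = 12
(422265 + 392960)/(-279903 + s(v(23))) = (422265 + 392960)/(-279903 + 12) = 815225/(-279891) = 815225*(-1/279891) = -815225/279891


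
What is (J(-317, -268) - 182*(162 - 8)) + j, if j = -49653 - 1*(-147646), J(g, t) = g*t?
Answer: 154921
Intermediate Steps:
j = 97993 (j = -49653 + 147646 = 97993)
(J(-317, -268) - 182*(162 - 8)) + j = (-317*(-268) - 182*(162 - 8)) + 97993 = (84956 - 182*154) + 97993 = (84956 - 28028) + 97993 = 56928 + 97993 = 154921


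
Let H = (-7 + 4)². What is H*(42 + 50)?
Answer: 828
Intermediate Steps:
H = 9 (H = (-3)² = 9)
H*(42 + 50) = 9*(42 + 50) = 9*92 = 828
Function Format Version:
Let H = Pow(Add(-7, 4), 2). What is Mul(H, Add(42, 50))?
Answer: 828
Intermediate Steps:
H = 9 (H = Pow(-3, 2) = 9)
Mul(H, Add(42, 50)) = Mul(9, Add(42, 50)) = Mul(9, 92) = 828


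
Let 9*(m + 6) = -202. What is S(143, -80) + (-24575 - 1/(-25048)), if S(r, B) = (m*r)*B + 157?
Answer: 67851976153/225432 ≈ 3.0099e+5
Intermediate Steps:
m = -256/9 (m = -6 + (⅑)*(-202) = -6 - 202/9 = -256/9 ≈ -28.444)
S(r, B) = 157 - 256*B*r/9 (S(r, B) = (-256*r/9)*B + 157 = -256*B*r/9 + 157 = 157 - 256*B*r/9)
S(143, -80) + (-24575 - 1/(-25048)) = (157 - 256/9*(-80)*143) + (-24575 - 1/(-25048)) = (157 + 2928640/9) + (-24575 - 1*(-1/25048)) = 2930053/9 + (-24575 + 1/25048) = 2930053/9 - 615554599/25048 = 67851976153/225432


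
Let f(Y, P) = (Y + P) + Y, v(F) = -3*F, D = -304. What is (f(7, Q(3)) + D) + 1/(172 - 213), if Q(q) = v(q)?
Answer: -12260/41 ≈ -299.02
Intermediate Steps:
Q(q) = -3*q
f(Y, P) = P + 2*Y (f(Y, P) = (P + Y) + Y = P + 2*Y)
(f(7, Q(3)) + D) + 1/(172 - 213) = ((-3*3 + 2*7) - 304) + 1/(172 - 213) = ((-9 + 14) - 304) + 1/(-41) = (5 - 304) - 1/41 = -299 - 1/41 = -12260/41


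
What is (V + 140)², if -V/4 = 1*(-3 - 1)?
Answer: 24336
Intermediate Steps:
V = 16 (V = -4*(-3 - 1) = -4*(-4) = 16)
(V + 140)² = (16 + 140)² = 156² = 24336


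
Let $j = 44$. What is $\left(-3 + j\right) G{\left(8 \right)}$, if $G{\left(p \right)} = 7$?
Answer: $287$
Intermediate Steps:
$\left(-3 + j\right) G{\left(8 \right)} = \left(-3 + 44\right) 7 = 41 \cdot 7 = 287$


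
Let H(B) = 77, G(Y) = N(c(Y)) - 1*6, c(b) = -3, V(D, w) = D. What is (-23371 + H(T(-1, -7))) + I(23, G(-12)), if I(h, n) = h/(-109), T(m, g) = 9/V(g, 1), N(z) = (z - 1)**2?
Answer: -2539069/109 ≈ -23294.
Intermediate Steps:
N(z) = (-1 + z)**2
T(m, g) = 9/g
G(Y) = 10 (G(Y) = (-1 - 3)**2 - 1*6 = (-4)**2 - 6 = 16 - 6 = 10)
I(h, n) = -h/109 (I(h, n) = h*(-1/109) = -h/109)
(-23371 + H(T(-1, -7))) + I(23, G(-12)) = (-23371 + 77) - 1/109*23 = -23294 - 23/109 = -2539069/109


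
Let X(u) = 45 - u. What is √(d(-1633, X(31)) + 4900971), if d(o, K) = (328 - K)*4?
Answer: √4902227 ≈ 2214.1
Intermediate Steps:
d(o, K) = 1312 - 4*K
√(d(-1633, X(31)) + 4900971) = √((1312 - 4*(45 - 1*31)) + 4900971) = √((1312 - 4*(45 - 31)) + 4900971) = √((1312 - 4*14) + 4900971) = √((1312 - 56) + 4900971) = √(1256 + 4900971) = √4902227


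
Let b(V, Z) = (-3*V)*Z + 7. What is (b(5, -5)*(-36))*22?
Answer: -64944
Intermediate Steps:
b(V, Z) = 7 - 3*V*Z (b(V, Z) = -3*V*Z + 7 = 7 - 3*V*Z)
(b(5, -5)*(-36))*22 = ((7 - 3*5*(-5))*(-36))*22 = ((7 + 75)*(-36))*22 = (82*(-36))*22 = -2952*22 = -64944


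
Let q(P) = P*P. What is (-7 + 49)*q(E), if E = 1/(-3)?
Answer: 14/3 ≈ 4.6667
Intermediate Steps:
E = -⅓ ≈ -0.33333
q(P) = P²
(-7 + 49)*q(E) = (-7 + 49)*(-⅓)² = 42*(⅑) = 14/3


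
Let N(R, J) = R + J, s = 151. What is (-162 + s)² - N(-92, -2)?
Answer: 215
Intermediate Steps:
N(R, J) = J + R
(-162 + s)² - N(-92, -2) = (-162 + 151)² - (-2 - 92) = (-11)² - 1*(-94) = 121 + 94 = 215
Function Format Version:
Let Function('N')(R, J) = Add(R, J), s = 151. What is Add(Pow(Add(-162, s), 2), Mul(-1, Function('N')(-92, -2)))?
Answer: 215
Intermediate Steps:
Function('N')(R, J) = Add(J, R)
Add(Pow(Add(-162, s), 2), Mul(-1, Function('N')(-92, -2))) = Add(Pow(Add(-162, 151), 2), Mul(-1, Add(-2, -92))) = Add(Pow(-11, 2), Mul(-1, -94)) = Add(121, 94) = 215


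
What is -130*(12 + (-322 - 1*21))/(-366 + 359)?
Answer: -43030/7 ≈ -6147.1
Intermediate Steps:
-130*(12 + (-322 - 1*21))/(-366 + 359) = -130*(12 + (-322 - 21))/(-7) = -130*(12 - 343)*(-1)/7 = -(-43030)*(-1)/7 = -130*331/7 = -43030/7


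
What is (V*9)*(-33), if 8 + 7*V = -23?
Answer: 9207/7 ≈ 1315.3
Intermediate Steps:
V = -31/7 (V = -8/7 + (⅐)*(-23) = -8/7 - 23/7 = -31/7 ≈ -4.4286)
(V*9)*(-33) = -31/7*9*(-33) = -279/7*(-33) = 9207/7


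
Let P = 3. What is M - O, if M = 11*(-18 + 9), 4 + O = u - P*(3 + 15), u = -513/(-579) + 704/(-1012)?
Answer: -182844/4439 ≈ -41.190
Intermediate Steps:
u = 845/4439 (u = -513*(-1/579) + 704*(-1/1012) = 171/193 - 16/23 = 845/4439 ≈ 0.19036)
O = -256617/4439 (O = -4 + (845/4439 - 3*(3 + 15)) = -4 + (845/4439 - 3*18) = -4 + (845/4439 - 1*54) = -4 + (845/4439 - 54) = -4 - 238861/4439 = -256617/4439 ≈ -57.810)
M = -99 (M = 11*(-9) = -99)
M - O = -99 - 1*(-256617/4439) = -99 + 256617/4439 = -182844/4439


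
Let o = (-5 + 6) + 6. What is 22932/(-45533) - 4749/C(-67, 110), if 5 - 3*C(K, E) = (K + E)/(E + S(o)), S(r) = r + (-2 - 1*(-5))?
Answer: -77857811244/25361881 ≈ -3069.9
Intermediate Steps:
o = 7 (o = 1 + 6 = 7)
S(r) = 3 + r (S(r) = r + (-2 + 5) = r + 3 = 3 + r)
C(K, E) = 5/3 - (E + K)/(3*(10 + E)) (C(K, E) = 5/3 - (K + E)/(3*(E + (3 + 7))) = 5/3 - (E + K)/(3*(E + 10)) = 5/3 - (E + K)/(3*(10 + E)))
22932/(-45533) - 4749/C(-67, 110) = 22932/(-45533) - 4749*3*(10 + 110)/(50 - 1*(-67) + 4*110) = 22932*(-1/45533) - 4749*360/(50 + 67 + 440) = -22932/45533 - 4749/((⅓)*(1/120)*557) = -22932/45533 - 4749/557/360 = -22932/45533 - 4749*360/557 = -22932/45533 - 1709640/557 = -77857811244/25361881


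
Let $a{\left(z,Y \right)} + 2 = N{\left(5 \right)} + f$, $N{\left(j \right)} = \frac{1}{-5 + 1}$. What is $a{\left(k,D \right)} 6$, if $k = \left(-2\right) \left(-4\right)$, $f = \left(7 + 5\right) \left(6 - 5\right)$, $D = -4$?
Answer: $\frac{117}{2} \approx 58.5$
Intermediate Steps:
$N{\left(j \right)} = - \frac{1}{4}$ ($N{\left(j \right)} = \frac{1}{-4} = - \frac{1}{4}$)
$f = 12$ ($f = 12 \cdot 1 = 12$)
$k = 8$
$a{\left(z,Y \right)} = \frac{39}{4}$ ($a{\left(z,Y \right)} = -2 + \left(- \frac{1}{4} + 12\right) = -2 + \frac{47}{4} = \frac{39}{4}$)
$a{\left(k,D \right)} 6 = \frac{39}{4} \cdot 6 = \frac{117}{2}$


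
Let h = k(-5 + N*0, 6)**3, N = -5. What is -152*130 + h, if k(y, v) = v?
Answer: -19544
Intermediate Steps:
h = 216 (h = 6**3 = 216)
-152*130 + h = -152*130 + 216 = -19760 + 216 = -19544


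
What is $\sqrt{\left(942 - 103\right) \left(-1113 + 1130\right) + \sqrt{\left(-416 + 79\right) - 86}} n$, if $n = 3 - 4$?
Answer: $- \sqrt{14263 + 3 i \sqrt{47}} \approx -119.43 - 0.086106 i$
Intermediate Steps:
$n = -1$ ($n = 3 - 4 = -1$)
$\sqrt{\left(942 - 103\right) \left(-1113 + 1130\right) + \sqrt{\left(-416 + 79\right) - 86}} n = \sqrt{\left(942 - 103\right) \left(-1113 + 1130\right) + \sqrt{\left(-416 + 79\right) - 86}} \left(-1\right) = \sqrt{839 \cdot 17 + \sqrt{-337 - 86}} \left(-1\right) = \sqrt{14263 + \sqrt{-423}} \left(-1\right) = \sqrt{14263 + 3 i \sqrt{47}} \left(-1\right) = - \sqrt{14263 + 3 i \sqrt{47}}$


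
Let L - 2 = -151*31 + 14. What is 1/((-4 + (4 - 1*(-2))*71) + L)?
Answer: -1/4243 ≈ -0.00023568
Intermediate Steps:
L = -4665 (L = 2 + (-151*31 + 14) = 2 + (-4681 + 14) = 2 - 4667 = -4665)
1/((-4 + (4 - 1*(-2))*71) + L) = 1/((-4 + (4 - 1*(-2))*71) - 4665) = 1/((-4 + (4 + 2)*71) - 4665) = 1/((-4 + 6*71) - 4665) = 1/((-4 + 426) - 4665) = 1/(422 - 4665) = 1/(-4243) = -1/4243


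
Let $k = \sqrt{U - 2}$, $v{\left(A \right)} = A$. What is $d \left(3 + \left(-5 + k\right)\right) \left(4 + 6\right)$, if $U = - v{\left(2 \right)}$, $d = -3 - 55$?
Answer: $1160 - 1160 i \approx 1160.0 - 1160.0 i$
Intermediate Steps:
$d = -58$
$U = -2$ ($U = \left(-1\right) 2 = -2$)
$k = 2 i$ ($k = \sqrt{-2 - 2} = \sqrt{-4} = 2 i \approx 2.0 i$)
$d \left(3 + \left(-5 + k\right)\right) \left(4 + 6\right) = - 58 \left(3 - \left(5 - 2 i\right)\right) \left(4 + 6\right) = - 58 \left(-2 + 2 i\right) 10 = - 58 \left(-20 + 20 i\right) = 1160 - 1160 i$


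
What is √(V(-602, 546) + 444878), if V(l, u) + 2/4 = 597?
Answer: √1781898/2 ≈ 667.44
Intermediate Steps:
V(l, u) = 1193/2 (V(l, u) = -½ + 597 = 1193/2)
√(V(-602, 546) + 444878) = √(1193/2 + 444878) = √(890949/2) = √1781898/2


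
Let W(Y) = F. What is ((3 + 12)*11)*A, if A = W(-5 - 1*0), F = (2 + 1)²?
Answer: 1485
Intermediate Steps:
F = 9 (F = 3² = 9)
W(Y) = 9
A = 9
((3 + 12)*11)*A = ((3 + 12)*11)*9 = (15*11)*9 = 165*9 = 1485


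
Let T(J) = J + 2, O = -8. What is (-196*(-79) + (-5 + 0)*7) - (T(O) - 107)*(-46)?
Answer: 10251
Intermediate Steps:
T(J) = 2 + J
(-196*(-79) + (-5 + 0)*7) - (T(O) - 107)*(-46) = (-196*(-79) + (-5 + 0)*7) - ((2 - 8) - 107)*(-46) = (15484 - 5*7) - (-6 - 107)*(-46) = (15484 - 35) - (-113)*(-46) = 15449 - 1*5198 = 15449 - 5198 = 10251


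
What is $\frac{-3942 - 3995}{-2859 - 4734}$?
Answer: $\frac{7937}{7593} \approx 1.0453$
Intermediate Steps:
$\frac{-3942 - 3995}{-2859 - 4734} = - \frac{7937}{-7593} = \left(-7937\right) \left(- \frac{1}{7593}\right) = \frac{7937}{7593}$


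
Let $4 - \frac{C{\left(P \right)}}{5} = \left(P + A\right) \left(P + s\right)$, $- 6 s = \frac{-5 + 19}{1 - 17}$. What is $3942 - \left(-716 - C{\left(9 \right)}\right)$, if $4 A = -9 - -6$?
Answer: $\frac{275247}{64} \approx 4300.7$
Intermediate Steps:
$s = \frac{7}{48}$ ($s = - \frac{\left(-5 + 19\right) \frac{1}{1 - 17}}{6} = - \frac{14 \frac{1}{-16}}{6} = - \frac{14 \left(- \frac{1}{16}\right)}{6} = \left(- \frac{1}{6}\right) \left(- \frac{7}{8}\right) = \frac{7}{48} \approx 0.14583$)
$A = - \frac{3}{4}$ ($A = \frac{-9 - -6}{4} = \frac{-9 + 6}{4} = \frac{1}{4} \left(-3\right) = - \frac{3}{4} \approx -0.75$)
$C{\left(P \right)} = 20 - 5 \left(- \frac{3}{4} + P\right) \left(\frac{7}{48} + P\right)$ ($C{\left(P \right)} = 20 - 5 \left(P - \frac{3}{4}\right) \left(P + \frac{7}{48}\right) = 20 - 5 \left(- \frac{3}{4} + P\right) \left(\frac{7}{48} + P\right)$)
$3942 - \left(-716 - C{\left(9 \right)}\right) = 3942 + \left(\left(\left(\frac{1315}{64} - 5 \cdot 9^{2} + \frac{145}{48} \cdot 9\right) + 1316\right) - 600\right) = 3942 + \left(\left(\left(\frac{1315}{64} - 405 + \frac{435}{16}\right) + 1316\right) - 600\right) = 3942 + \left(\left(- \frac{22865}{64} + 1316\right) - 600\right) = 3942 + \left(\frac{61359}{64} - 600\right) = 3942 + \frac{22959}{64} = \frac{275247}{64}$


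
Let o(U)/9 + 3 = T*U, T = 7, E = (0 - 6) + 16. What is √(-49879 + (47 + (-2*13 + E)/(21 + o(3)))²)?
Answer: I*√1596695606/183 ≈ 218.35*I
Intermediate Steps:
E = 10 (E = -6 + 16 = 10)
o(U) = -27 + 63*U (o(U) = -27 + 9*(7*U) = -27 + 63*U)
√(-49879 + (47 + (-2*13 + E)/(21 + o(3)))²) = √(-49879 + (47 + (-2*13 + 10)/(21 + (-27 + 63*3)))²) = √(-49879 + (47 + (-26 + 10)/(21 + (-27 + 189)))²) = √(-49879 + (47 - 16/(21 + 162))²) = √(-49879 + (47 - 16/183)²) = √(-49879 + (8585/183)²) = √(-49879 + 73702225/33489) = √(-1596695606/33489) = I*√1596695606/183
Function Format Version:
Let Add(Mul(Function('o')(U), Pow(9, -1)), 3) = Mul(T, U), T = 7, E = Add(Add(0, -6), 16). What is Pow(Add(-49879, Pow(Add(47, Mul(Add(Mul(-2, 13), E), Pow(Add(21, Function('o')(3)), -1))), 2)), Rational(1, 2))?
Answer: Mul(Rational(1, 183), I, Pow(1596695606, Rational(1, 2))) ≈ Mul(218.35, I)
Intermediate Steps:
E = 10 (E = Add(-6, 16) = 10)
Function('o')(U) = Add(-27, Mul(63, U)) (Function('o')(U) = Add(-27, Mul(9, Mul(7, U))) = Add(-27, Mul(63, U)))
Pow(Add(-49879, Pow(Add(47, Mul(Add(Mul(-2, 13), E), Pow(Add(21, Function('o')(3)), -1))), 2)), Rational(1, 2)) = Pow(Add(-49879, Pow(Add(47, Mul(Add(Mul(-2, 13), 10), Pow(Add(21, Add(-27, Mul(63, 3))), -1))), 2)), Rational(1, 2)) = Pow(Add(-49879, Pow(Add(47, Mul(Add(-26, 10), Pow(Add(21, Add(-27, 189)), -1))), 2)), Rational(1, 2)) = Pow(Add(-49879, Pow(Add(47, Mul(-16, Pow(Add(21, 162), -1))), 2)), Rational(1, 2)) = Pow(Add(-49879, Pow(Add(47, Mul(-16, Pow(183, -1))), 2)), Rational(1, 2)) = Pow(Add(-49879, Pow(Add(47, Mul(-16, Rational(1, 183))), 2)), Rational(1, 2)) = Pow(Add(-49879, Pow(Add(47, Rational(-16, 183)), 2)), Rational(1, 2)) = Pow(Add(-49879, Pow(Rational(8585, 183), 2)), Rational(1, 2)) = Pow(Add(-49879, Rational(73702225, 33489)), Rational(1, 2)) = Pow(Rational(-1596695606, 33489), Rational(1, 2)) = Mul(Rational(1, 183), I, Pow(1596695606, Rational(1, 2)))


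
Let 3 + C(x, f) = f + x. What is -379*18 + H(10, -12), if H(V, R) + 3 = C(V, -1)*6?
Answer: -6789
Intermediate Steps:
C(x, f) = -3 + f + x (C(x, f) = -3 + (f + x) = -3 + f + x)
H(V, R) = -27 + 6*V (H(V, R) = -3 + (-3 - 1 + V)*6 = -3 + (-4 + V)*6 = -3 + (-24 + 6*V) = -27 + 6*V)
-379*18 + H(10, -12) = -379*18 + (-27 + 6*10) = -6822 + (-27 + 60) = -6822 + 33 = -6789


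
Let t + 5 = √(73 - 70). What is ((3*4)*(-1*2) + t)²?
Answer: (29 - √3)² ≈ 743.54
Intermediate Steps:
t = -5 + √3 (t = -5 + √(73 - 70) = -5 + √3 ≈ -3.2679)
((3*4)*(-1*2) + t)² = ((3*4)*(-1*2) + (-5 + √3))² = (12*(-2) + (-5 + √3))² = (-24 + (-5 + √3))² = (-29 + √3)²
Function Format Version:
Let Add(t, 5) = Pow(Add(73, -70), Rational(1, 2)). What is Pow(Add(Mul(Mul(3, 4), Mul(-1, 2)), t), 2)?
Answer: Pow(Add(29, Mul(-1, Pow(3, Rational(1, 2)))), 2) ≈ 743.54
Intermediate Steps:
t = Add(-5, Pow(3, Rational(1, 2))) (t = Add(-5, Pow(Add(73, -70), Rational(1, 2))) = Add(-5, Pow(3, Rational(1, 2))) ≈ -3.2679)
Pow(Add(Mul(Mul(3, 4), Mul(-1, 2)), t), 2) = Pow(Add(Mul(Mul(3, 4), Mul(-1, 2)), Add(-5, Pow(3, Rational(1, 2)))), 2) = Pow(Add(Mul(12, -2), Add(-5, Pow(3, Rational(1, 2)))), 2) = Pow(Add(-24, Add(-5, Pow(3, Rational(1, 2)))), 2) = Pow(Add(-29, Pow(3, Rational(1, 2))), 2)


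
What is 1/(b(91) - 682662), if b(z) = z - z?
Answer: -1/682662 ≈ -1.4649e-6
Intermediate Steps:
b(z) = 0
1/(b(91) - 682662) = 1/(0 - 682662) = 1/(-682662) = -1/682662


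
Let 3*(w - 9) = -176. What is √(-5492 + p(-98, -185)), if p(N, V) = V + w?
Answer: 2*I*√12885/3 ≈ 75.675*I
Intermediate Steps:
w = -149/3 (w = 9 + (⅓)*(-176) = 9 - 176/3 = -149/3 ≈ -49.667)
p(N, V) = -149/3 + V (p(N, V) = V - 149/3 = -149/3 + V)
√(-5492 + p(-98, -185)) = √(-5492 + (-149/3 - 185)) = √(-5492 - 704/3) = √(-17180/3) = 2*I*√12885/3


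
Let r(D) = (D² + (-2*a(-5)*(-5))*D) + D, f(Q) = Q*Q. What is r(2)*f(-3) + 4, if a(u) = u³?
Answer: -22442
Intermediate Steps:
f(Q) = Q²
r(D) = D² - 1249*D (r(D) = (D² + (-2*(-5)³*(-5))*D) + D = (D² + (-2*(-125)*(-5))*D) + D = (D² + (250*(-5))*D) + D = (D² - 1250*D) + D = D² - 1249*D)
r(2)*f(-3) + 4 = (2*(-1249 + 2))*(-3)² + 4 = (2*(-1247))*9 + 4 = -2494*9 + 4 = -22446 + 4 = -22442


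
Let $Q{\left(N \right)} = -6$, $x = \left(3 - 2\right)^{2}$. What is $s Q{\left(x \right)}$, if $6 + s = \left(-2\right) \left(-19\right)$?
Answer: $-192$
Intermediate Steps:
$x = 1$ ($x = 1^{2} = 1$)
$s = 32$ ($s = -6 - -38 = -6 + 38 = 32$)
$s Q{\left(x \right)} = 32 \left(-6\right) = -192$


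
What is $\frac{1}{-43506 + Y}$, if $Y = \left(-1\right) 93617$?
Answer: $- \frac{1}{137123} \approx -7.2927 \cdot 10^{-6}$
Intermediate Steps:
$Y = -93617$
$\frac{1}{-43506 + Y} = \frac{1}{-43506 - 93617} = \frac{1}{-137123} = - \frac{1}{137123}$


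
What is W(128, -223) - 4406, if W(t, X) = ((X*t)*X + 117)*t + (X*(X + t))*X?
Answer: 810046251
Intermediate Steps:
W(t, X) = t*(117 + t*X**2) + X**2*(X + t) (W(t, X) = (t*X**2 + 117)*t + X**2*(X + t) = (117 + t*X**2)*t + X**2*(X + t) = t*(117 + t*X**2) + X**2*(X + t))
W(128, -223) - 4406 = ((-223)**3 + 117*128 + 128*(-223)**2 + (-223)**2*128**2) - 4406 = (-11089567 + 14976 + 128*49729 + 49729*16384) - 4406 = (-11089567 + 14976 + 6365312 + 814759936) - 4406 = 810050657 - 4406 = 810046251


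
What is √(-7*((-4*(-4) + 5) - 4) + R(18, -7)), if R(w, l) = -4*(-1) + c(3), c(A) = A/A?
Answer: I*√114 ≈ 10.677*I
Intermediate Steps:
c(A) = 1
R(w, l) = 5 (R(w, l) = -4*(-1) + 1 = 4 + 1 = 5)
√(-7*((-4*(-4) + 5) - 4) + R(18, -7)) = √(-7*((-4*(-4) + 5) - 4) + 5) = √(-7*((16 + 5) - 4) + 5) = √(-7*(21 - 4) + 5) = √(-7*17 + 5) = √(-119 + 5) = √(-114) = I*√114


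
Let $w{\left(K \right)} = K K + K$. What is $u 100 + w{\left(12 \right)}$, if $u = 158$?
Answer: $15956$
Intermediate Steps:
$w{\left(K \right)} = K + K^{2}$ ($w{\left(K \right)} = K^{2} + K = K + K^{2}$)
$u 100 + w{\left(12 \right)} = 158 \cdot 100 + 12 \left(1 + 12\right) = 15800 + 12 \cdot 13 = 15800 + 156 = 15956$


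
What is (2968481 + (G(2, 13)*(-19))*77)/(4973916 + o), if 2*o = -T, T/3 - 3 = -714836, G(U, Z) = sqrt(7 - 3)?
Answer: 5931110/12092331 ≈ 0.49049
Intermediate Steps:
G(U, Z) = 2 (G(U, Z) = sqrt(4) = 2)
T = -2144499 (T = 9 + 3*(-714836) = 9 - 2144508 = -2144499)
o = 2144499/2 (o = (-1*(-2144499))/2 = (1/2)*2144499 = 2144499/2 ≈ 1.0723e+6)
(2968481 + (G(2, 13)*(-19))*77)/(4973916 + o) = (2968481 + (2*(-19))*77)/(4973916 + 2144499/2) = (2968481 - 38*77)/(12092331/2) = (2968481 - 2926)*(2/12092331) = 2965555*(2/12092331) = 5931110/12092331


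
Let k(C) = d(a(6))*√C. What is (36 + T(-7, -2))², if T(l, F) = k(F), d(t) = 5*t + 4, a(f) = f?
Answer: -1016 + 2448*I*√2 ≈ -1016.0 + 3462.0*I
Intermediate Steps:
d(t) = 4 + 5*t
k(C) = 34*√C (k(C) = (4 + 5*6)*√C = (4 + 30)*√C = 34*√C)
T(l, F) = 34*√F
(36 + T(-7, -2))² = (36 + 34*√(-2))² = (36 + 34*(I*√2))² = (36 + 34*I*√2)²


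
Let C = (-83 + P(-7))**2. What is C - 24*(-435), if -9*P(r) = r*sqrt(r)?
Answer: 1403306/81 - 1162*I*sqrt(7)/9 ≈ 17325.0 - 341.6*I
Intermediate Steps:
P(r) = -r**(3/2)/9 (P(r) = -r*sqrt(r)/9 = -r**(3/2)/9)
C = (-83 + 7*I*sqrt(7)/9)**2 (C = (-83 - (-7)*I*sqrt(7)/9)**2 = (-83 + 7*I*sqrt(7)/9)**2 ≈ 6884.8 - 341.6*I)
C - 24*(-435) = (557666/81 - 1162*I*sqrt(7)/9) - 24*(-435) = (557666/81 - 1162*I*sqrt(7)/9) - 1*(-10440) = (557666/81 - 1162*I*sqrt(7)/9) + 10440 = 1403306/81 - 1162*I*sqrt(7)/9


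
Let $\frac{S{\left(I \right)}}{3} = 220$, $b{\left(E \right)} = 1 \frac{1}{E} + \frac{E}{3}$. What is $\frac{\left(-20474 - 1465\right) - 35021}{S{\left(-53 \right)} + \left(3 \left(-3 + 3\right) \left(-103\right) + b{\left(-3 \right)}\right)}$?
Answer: $- \frac{21360}{247} \approx -86.478$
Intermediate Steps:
$b{\left(E \right)} = \frac{1}{E} + \frac{E}{3}$ ($b{\left(E \right)} = \frac{1}{E} + E \frac{1}{3} = \frac{1}{E} + \frac{E}{3}$)
$S{\left(I \right)} = 660$ ($S{\left(I \right)} = 3 \cdot 220 = 660$)
$\frac{\left(-20474 - 1465\right) - 35021}{S{\left(-53 \right)} + \left(3 \left(-3 + 3\right) \left(-103\right) + b{\left(-3 \right)}\right)} = \frac{\left(-20474 - 1465\right) - 35021}{660 + \left(3 \left(-3 + 3\right) \left(-103\right) + \left(\frac{1}{-3} + \frac{1}{3} \left(-3\right)\right)\right)} = \frac{\left(-20474 - 1465\right) - 35021}{660 + \left(3 \cdot 0 \left(-103\right) - \frac{4}{3}\right)} = \frac{-21939 - 35021}{660 + \left(0 \left(-103\right) - \frac{4}{3}\right)} = - \frac{56960}{660 + \left(0 - \frac{4}{3}\right)} = - \frac{56960}{660 - \frac{4}{3}} = - \frac{56960}{\frac{1976}{3}} = \left(-56960\right) \frac{3}{1976} = - \frac{21360}{247}$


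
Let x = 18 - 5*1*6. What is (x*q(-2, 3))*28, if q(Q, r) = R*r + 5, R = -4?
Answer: 2352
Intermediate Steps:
q(Q, r) = 5 - 4*r (q(Q, r) = -4*r + 5 = 5 - 4*r)
x = -12 (x = 18 - 5*6 = 18 - 30 = -12)
(x*q(-2, 3))*28 = -12*(5 - 4*3)*28 = -12*(5 - 12)*28 = -12*(-7)*28 = 84*28 = 2352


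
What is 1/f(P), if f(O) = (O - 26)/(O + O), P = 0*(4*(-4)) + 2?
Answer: -1/6 ≈ -0.16667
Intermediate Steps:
P = 2 (P = 0*(-16) + 2 = 0 + 2 = 2)
f(O) = (-26 + O)/(2*O) (f(O) = (-26 + O)/((2*O)) = (-26 + O)*(1/(2*O)) = (-26 + O)/(2*O))
1/f(P) = 1/((1/2)*(-26 + 2)/2) = 1/((1/2)*(1/2)*(-24)) = 1/(-6) = -1/6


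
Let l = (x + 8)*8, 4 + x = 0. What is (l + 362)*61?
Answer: 24034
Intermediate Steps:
x = -4 (x = -4 + 0 = -4)
l = 32 (l = (-4 + 8)*8 = 4*8 = 32)
(l + 362)*61 = (32 + 362)*61 = 394*61 = 24034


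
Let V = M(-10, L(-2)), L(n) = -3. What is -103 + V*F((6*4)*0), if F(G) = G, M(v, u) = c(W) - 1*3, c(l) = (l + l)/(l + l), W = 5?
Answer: -103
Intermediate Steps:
c(l) = 1 (c(l) = (2*l)/((2*l)) = (2*l)*(1/(2*l)) = 1)
M(v, u) = -2 (M(v, u) = 1 - 1*3 = 1 - 3 = -2)
V = -2
-103 + V*F((6*4)*0) = -103 - 2*6*4*0 = -103 - 48*0 = -103 - 2*0 = -103 + 0 = -103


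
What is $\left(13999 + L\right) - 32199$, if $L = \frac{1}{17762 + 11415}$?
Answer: $- \frac{531021399}{29177} \approx -18200.0$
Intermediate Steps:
$L = \frac{1}{29177} \approx 3.4274 \cdot 10^{-5}$
$\left(13999 + L\right) - 32199 = \left(13999 + \frac{1}{29177}\right) - 32199 = \frac{408448824}{29177} - 32199 = - \frac{531021399}{29177}$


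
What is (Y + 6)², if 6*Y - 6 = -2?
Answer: 400/9 ≈ 44.444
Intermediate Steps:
Y = ⅔ (Y = 1 + (⅙)*(-2) = 1 - ⅓ = ⅔ ≈ 0.66667)
(Y + 6)² = (⅔ + 6)² = (20/3)² = 400/9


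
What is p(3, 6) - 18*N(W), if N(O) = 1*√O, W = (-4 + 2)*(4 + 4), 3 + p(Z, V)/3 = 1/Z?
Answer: -8 - 72*I ≈ -8.0 - 72.0*I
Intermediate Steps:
p(Z, V) = -9 + 3/Z
W = -16 (W = -2*8 = -16)
N(O) = √O
p(3, 6) - 18*N(W) = (-9 + 3/3) - 72*I = (-9 + 3*(⅓)) - 72*I = (-9 + 1) - 72*I = -8 - 72*I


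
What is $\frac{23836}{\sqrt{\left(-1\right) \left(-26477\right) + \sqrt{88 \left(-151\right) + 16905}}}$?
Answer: $\frac{23836}{\sqrt{26477 + \sqrt{3617}}} \approx 146.32$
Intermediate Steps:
$\frac{23836}{\sqrt{\left(-1\right) \left(-26477\right) + \sqrt{88 \left(-151\right) + 16905}}} = \frac{23836}{\sqrt{26477 + \sqrt{-13288 + 16905}}} = \frac{23836}{\sqrt{26477 + \sqrt{3617}}}$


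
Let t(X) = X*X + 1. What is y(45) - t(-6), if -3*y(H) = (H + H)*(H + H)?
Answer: -2737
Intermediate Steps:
t(X) = 1 + X² (t(X) = X² + 1 = 1 + X²)
y(H) = -4*H²/3 (y(H) = -(H + H)*(H + H)/3 = -2*H*2*H/3 = -4*H²/3)
y(45) - t(-6) = -4/3*45² - (1 + (-6)²) = -4/3*2025 - (1 + 36) = -2700 - 1*37 = -2700 - 37 = -2737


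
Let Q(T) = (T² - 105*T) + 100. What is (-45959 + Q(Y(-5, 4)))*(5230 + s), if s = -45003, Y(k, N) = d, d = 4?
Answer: 1840018299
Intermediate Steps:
Y(k, N) = 4
Q(T) = 100 + T² - 105*T
(-45959 + Q(Y(-5, 4)))*(5230 + s) = (-45959 + (100 + 4² - 105*4))*(5230 - 45003) = (-45959 + (100 + 16 - 420))*(-39773) = (-45959 - 304)*(-39773) = -46263*(-39773) = 1840018299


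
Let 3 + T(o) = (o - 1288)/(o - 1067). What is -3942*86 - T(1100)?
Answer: -11187109/33 ≈ -3.3900e+5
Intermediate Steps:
T(o) = -3 + (-1288 + o)/(-1067 + o) (T(o) = -3 + (o - 1288)/(o - 1067) = -3 + (-1288 + o)/(-1067 + o))
-3942*86 - T(1100) = -3942*86 - (1913 - 2*1100)/(-1067 + 1100) = -339012 - (1913 - 2200)/33 = -339012 - (-287)/33 = -339012 - 1*(-287/33) = -339012 + 287/33 = -11187109/33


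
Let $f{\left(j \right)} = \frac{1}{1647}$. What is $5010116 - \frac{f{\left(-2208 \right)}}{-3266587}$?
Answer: $\frac{26954768720869525}{5380068789} \approx 5.0101 \cdot 10^{6}$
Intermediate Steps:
$f{\left(j \right)} = \frac{1}{1647}$
$5010116 - \frac{f{\left(-2208 \right)}}{-3266587} = 5010116 - \frac{1}{1647 \left(-3266587\right)} = 5010116 - \frac{1}{1647} \left(- \frac{1}{3266587}\right) = 5010116 - - \frac{1}{5380068789} = 5010116 + \frac{1}{5380068789} = \frac{26954768720869525}{5380068789}$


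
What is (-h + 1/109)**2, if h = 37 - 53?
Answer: 3045025/11881 ≈ 256.29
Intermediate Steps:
h = -16
(-h + 1/109)**2 = (-1*(-16) + 1/109)**2 = (16 + 1/109)**2 = (1745/109)**2 = 3045025/11881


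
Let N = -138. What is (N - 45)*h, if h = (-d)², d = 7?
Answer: -8967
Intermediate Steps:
h = 49 (h = (-1*7)² = (-7)² = 49)
(N - 45)*h = (-138 - 45)*49 = -183*49 = -8967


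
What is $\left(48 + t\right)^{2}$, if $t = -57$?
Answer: $81$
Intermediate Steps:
$\left(48 + t\right)^{2} = \left(48 - 57\right)^{2} = \left(-9\right)^{2} = 81$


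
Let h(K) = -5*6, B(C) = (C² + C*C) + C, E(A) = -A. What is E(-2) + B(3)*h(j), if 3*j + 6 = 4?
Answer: -628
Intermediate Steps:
j = -⅔ (j = -2 + (⅓)*4 = -2 + 4/3 = -⅔ ≈ -0.66667)
B(C) = C + 2*C² (B(C) = (C² + C²) + C = 2*C² + C = C + 2*C²)
h(K) = -30
E(-2) + B(3)*h(j) = -1*(-2) + (3*(1 + 2*3))*(-30) = 2 + (3*(1 + 6))*(-30) = 2 + (3*7)*(-30) = 2 + 21*(-30) = 2 - 630 = -628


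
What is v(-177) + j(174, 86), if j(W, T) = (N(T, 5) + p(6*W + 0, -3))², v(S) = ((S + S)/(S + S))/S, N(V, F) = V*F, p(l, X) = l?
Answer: 384563651/177 ≈ 2.1727e+6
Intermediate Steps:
N(V, F) = F*V
v(S) = 1/S (v(S) = ((2*S)/((2*S)))/S = ((2*S)*(1/(2*S)))/S = 1/S)
j(W, T) = (5*T + 6*W)² (j(W, T) = (5*T + (6*W + 0))² = (5*T + 6*W)²)
v(-177) + j(174, 86) = 1/(-177) + (5*86 + 6*174)² = -1/177 + (430 + 1044)² = -1/177 + 1474² = -1/177 + 2172676 = 384563651/177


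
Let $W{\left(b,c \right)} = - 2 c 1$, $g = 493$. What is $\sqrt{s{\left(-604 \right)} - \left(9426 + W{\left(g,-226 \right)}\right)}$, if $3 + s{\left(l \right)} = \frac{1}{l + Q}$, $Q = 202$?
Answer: $\frac{i \sqrt{1596809526}}{402} \approx 99.403 i$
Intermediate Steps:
$W{\left(b,c \right)} = - 2 c$
$s{\left(l \right)} = -3 + \frac{1}{202 + l}$ ($s{\left(l \right)} = -3 + \frac{1}{l + 202} = -3 + \frac{1}{202 + l}$)
$\sqrt{s{\left(-604 \right)} - \left(9426 + W{\left(g,-226 \right)}\right)} = \sqrt{\frac{-605 - -1812}{202 - 604} - \left(9426 - -452\right)} = \sqrt{\frac{-605 + 1812}{-402} - 9878} = \sqrt{\left(- \frac{1}{402}\right) 1207 - 9878} = \sqrt{- \frac{1207}{402} - 9878} = \sqrt{- \frac{3972163}{402}} = \frac{i \sqrt{1596809526}}{402}$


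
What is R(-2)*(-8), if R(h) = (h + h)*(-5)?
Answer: -160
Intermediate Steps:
R(h) = -10*h (R(h) = (2*h)*(-5) = -10*h)
R(-2)*(-8) = -10*(-2)*(-8) = 20*(-8) = -160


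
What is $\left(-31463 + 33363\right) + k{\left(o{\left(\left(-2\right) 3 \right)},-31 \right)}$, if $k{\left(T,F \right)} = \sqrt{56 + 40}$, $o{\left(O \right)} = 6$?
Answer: $1900 + 4 \sqrt{6} \approx 1909.8$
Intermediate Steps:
$k{\left(T,F \right)} = 4 \sqrt{6}$ ($k{\left(T,F \right)} = \sqrt{96} = 4 \sqrt{6}$)
$\left(-31463 + 33363\right) + k{\left(o{\left(\left(-2\right) 3 \right)},-31 \right)} = \left(-31463 + 33363\right) + 4 \sqrt{6} = 1900 + 4 \sqrt{6}$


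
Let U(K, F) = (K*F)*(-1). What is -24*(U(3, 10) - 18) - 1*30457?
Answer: -29305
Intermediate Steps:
U(K, F) = -F*K (U(K, F) = (F*K)*(-1) = -F*K)
-24*(U(3, 10) - 18) - 1*30457 = -24*(-1*10*3 - 18) - 1*30457 = -24*(-30 - 18) - 30457 = -24*(-48) - 30457 = 1152 - 30457 = -29305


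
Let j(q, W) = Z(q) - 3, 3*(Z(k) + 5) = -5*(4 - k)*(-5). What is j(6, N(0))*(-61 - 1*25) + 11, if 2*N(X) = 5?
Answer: 6397/3 ≈ 2132.3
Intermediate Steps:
N(X) = 5/2 (N(X) = (½)*5 = 5/2)
Z(k) = 85/3 - 25*k/3 (Z(k) = -5 + (-5*(4 - k)*(-5))/3 = -5 + ((-20 + 5*k)*(-5))/3 = -5 + (100 - 25*k)/3 = -5 + (100/3 - 25*k/3) = 85/3 - 25*k/3)
j(q, W) = 76/3 - 25*q/3 (j(q, W) = (85/3 - 25*q/3) - 3 = 76/3 - 25*q/3)
j(6, N(0))*(-61 - 1*25) + 11 = (76/3 - 25/3*6)*(-61 - 1*25) + 11 = (76/3 - 50)*(-61 - 25) + 11 = -74/3*(-86) + 11 = 6364/3 + 11 = 6397/3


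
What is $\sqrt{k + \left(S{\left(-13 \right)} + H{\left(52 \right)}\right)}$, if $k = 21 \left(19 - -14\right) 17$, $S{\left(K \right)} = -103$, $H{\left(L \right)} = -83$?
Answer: $\sqrt{11595} \approx 107.68$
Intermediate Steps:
$k = 11781$ ($k = 21 \left(19 + 14\right) 17 = 21 \cdot 33 \cdot 17 = 693 \cdot 17 = 11781$)
$\sqrt{k + \left(S{\left(-13 \right)} + H{\left(52 \right)}\right)} = \sqrt{11781 - 186} = \sqrt{11595}$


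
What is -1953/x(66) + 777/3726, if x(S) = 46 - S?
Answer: 1215403/12420 ≈ 97.859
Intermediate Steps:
-1953/x(66) + 777/3726 = -1953/(46 - 1*66) + 777/3726 = -1953/(46 - 66) + 777*(1/3726) = -1953/(-20) + 259/1242 = -1953*(-1/20) + 259/1242 = 1953/20 + 259/1242 = 1215403/12420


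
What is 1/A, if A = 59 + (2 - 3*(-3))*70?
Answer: 1/829 ≈ 0.0012063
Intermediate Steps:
A = 829 (A = 59 + (2 + 9)*70 = 59 + 11*70 = 59 + 770 = 829)
1/A = 1/829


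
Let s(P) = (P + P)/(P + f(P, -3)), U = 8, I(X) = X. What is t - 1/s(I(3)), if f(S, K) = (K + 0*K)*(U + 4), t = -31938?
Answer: -63865/2 ≈ -31933.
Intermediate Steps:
f(S, K) = 12*K (f(S, K) = (K + 0*K)*(8 + 4) = (K + 0)*12 = K*12 = 12*K)
s(P) = 2*P/(-36 + P) (s(P) = (P + P)/(P + 12*(-3)) = (2*P)/(P - 36) = (2*P)/(-36 + P) = 2*P/(-36 + P))
t - 1/s(I(3)) = -31938 - 1/(2*3/(-36 + 3)) = -31938 - 1/(2*3/(-33)) = -31938 - 1/(2*3*(-1/33)) = -31938 - 1/(-2/11) = -31938 - 1*(-11/2) = -31938 + 11/2 = -63865/2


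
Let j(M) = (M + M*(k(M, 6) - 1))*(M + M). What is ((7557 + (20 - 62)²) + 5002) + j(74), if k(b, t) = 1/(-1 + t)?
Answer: 82567/5 ≈ 16513.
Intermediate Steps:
j(M) = 2*M²/5 (j(M) = (M + M*(1/(-1 + 6) - 1))*(M + M) = (M + M*(1/5 - 1))*(2*M) = (M + M*(⅕ - 1))*(2*M) = (M + M*(-⅘))*(2*M) = (M - 4*M/5)*(2*M) = (M/5)*(2*M) = 2*M²/5)
((7557 + (20 - 62)²) + 5002) + j(74) = ((7557 + (20 - 62)²) + 5002) + (⅖)*74² = ((7557 + (-42)²) + 5002) + (⅖)*5476 = ((7557 + 1764) + 5002) + 10952/5 = (9321 + 5002) + 10952/5 = 14323 + 10952/5 = 82567/5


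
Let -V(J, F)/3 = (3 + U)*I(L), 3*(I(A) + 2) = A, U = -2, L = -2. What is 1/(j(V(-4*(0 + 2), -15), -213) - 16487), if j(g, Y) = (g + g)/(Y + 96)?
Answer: -117/1928995 ≈ -6.0653e-5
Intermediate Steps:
I(A) = -2 + A/3
V(J, F) = 8 (V(J, F) = -3*(3 - 2)*(-2 + (⅓)*(-2)) = -3*(-2 - ⅔) = -3*(-8)/3 = -3*(-8/3) = 8)
j(g, Y) = 2*g/(96 + Y) (j(g, Y) = (2*g)/(96 + Y) = 2*g/(96 + Y))
1/(j(V(-4*(0 + 2), -15), -213) - 16487) = 1/(2*8/(96 - 213) - 16487) = 1/(2*8/(-117) - 16487) = 1/(2*8*(-1/117) - 16487) = 1/(-16/117 - 16487) = 1/(-1928995/117) = -117/1928995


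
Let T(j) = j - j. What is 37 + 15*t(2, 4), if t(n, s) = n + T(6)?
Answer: 67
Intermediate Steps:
T(j) = 0
t(n, s) = n (t(n, s) = n + 0 = n)
37 + 15*t(2, 4) = 37 + 15*2 = 37 + 30 = 67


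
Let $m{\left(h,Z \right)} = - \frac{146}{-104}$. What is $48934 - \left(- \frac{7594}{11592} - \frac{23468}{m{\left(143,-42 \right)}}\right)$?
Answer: $\frac{27777711509}{423108} \approx 65652.0$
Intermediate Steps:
$m{\left(h,Z \right)} = \frac{73}{52}$ ($m{\left(h,Z \right)} = \left(-146\right) \left(- \frac{1}{104}\right) = \frac{73}{52}$)
$48934 - \left(- \frac{7594}{11592} - \frac{23468}{m{\left(143,-42 \right)}}\right) = 48934 - \left(- \frac{7594}{11592} - \frac{23468}{\frac{73}{52}}\right) = 48934 - \left(\left(-7594\right) \frac{1}{11592} - \frac{1220336}{73}\right) = 48934 - \left(- \frac{3797}{5796} - \frac{1220336}{73}\right) = 48934 - - \frac{7073344637}{423108} = 48934 + \frac{7073344637}{423108} = \frac{27777711509}{423108}$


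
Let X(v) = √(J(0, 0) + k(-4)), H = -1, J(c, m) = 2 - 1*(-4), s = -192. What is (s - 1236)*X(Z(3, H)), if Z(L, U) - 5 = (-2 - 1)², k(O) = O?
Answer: -1428*√2 ≈ -2019.5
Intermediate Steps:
J(c, m) = 6 (J(c, m) = 2 + 4 = 6)
Z(L, U) = 14 (Z(L, U) = 5 + (-2 - 1)² = 5 + (-3)² = 5 + 9 = 14)
X(v) = √2 (X(v) = √(6 - 4) = √2)
(s - 1236)*X(Z(3, H)) = (-192 - 1236)*√2 = -1428*√2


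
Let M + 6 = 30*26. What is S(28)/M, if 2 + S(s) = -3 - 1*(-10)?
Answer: 5/774 ≈ 0.0064600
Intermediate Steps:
S(s) = 5 (S(s) = -2 + (-3 - 1*(-10)) = -2 + (-3 + 10) = -2 + 7 = 5)
M = 774 (M = -6 + 30*26 = -6 + 780 = 774)
S(28)/M = 5/774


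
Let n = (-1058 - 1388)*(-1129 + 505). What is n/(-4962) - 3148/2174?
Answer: -277817106/898949 ≈ -309.05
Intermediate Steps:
n = 1526304 (n = -2446*(-624) = 1526304)
n/(-4962) - 3148/2174 = 1526304/(-4962) - 3148/2174 = 1526304*(-1/4962) - 3148*1/2174 = -254384/827 - 1574/1087 = -277817106/898949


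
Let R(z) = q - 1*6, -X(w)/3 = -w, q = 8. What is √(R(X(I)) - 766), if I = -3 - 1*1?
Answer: 2*I*√191 ≈ 27.641*I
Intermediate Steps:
I = -4 (I = -3 - 1 = -4)
X(w) = 3*w (X(w) = -(-3)*w = 3*w)
R(z) = 2 (R(z) = 8 - 1*6 = 8 - 6 = 2)
√(R(X(I)) - 766) = √(2 - 766) = √(-764) = 2*I*√191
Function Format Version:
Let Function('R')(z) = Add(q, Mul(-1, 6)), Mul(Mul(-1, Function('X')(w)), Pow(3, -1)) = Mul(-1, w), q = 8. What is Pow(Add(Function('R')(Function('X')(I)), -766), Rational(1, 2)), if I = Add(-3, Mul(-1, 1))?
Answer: Mul(2, I, Pow(191, Rational(1, 2))) ≈ Mul(27.641, I)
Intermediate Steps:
I = -4 (I = Add(-3, -1) = -4)
Function('X')(w) = Mul(3, w) (Function('X')(w) = Mul(-3, Mul(-1, w)) = Mul(3, w))
Function('R')(z) = 2 (Function('R')(z) = Add(8, Mul(-1, 6)) = Add(8, -6) = 2)
Pow(Add(Function('R')(Function('X')(I)), -766), Rational(1, 2)) = Pow(Add(2, -766), Rational(1, 2)) = Pow(-764, Rational(1, 2)) = Mul(2, I, Pow(191, Rational(1, 2)))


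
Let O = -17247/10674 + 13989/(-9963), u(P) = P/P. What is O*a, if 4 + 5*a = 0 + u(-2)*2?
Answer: 11894461/9846765 ≈ 1.2080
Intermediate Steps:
u(P) = 1
a = -⅖ (a = -⅘ + (0 + 1*2)/5 = -⅘ + (0 + 2)/5 = -⅘ + (⅕)*2 = -⅘ + ⅖ = -⅖ ≈ -0.40000)
O = -11894461/3938706 (O = -17247*1/10674 + 13989*(-1/9963) = -5749/3558 - 4663/3321 = -11894461/3938706 ≈ -3.0199)
O*a = -11894461/3938706*(-⅖) = 11894461/9846765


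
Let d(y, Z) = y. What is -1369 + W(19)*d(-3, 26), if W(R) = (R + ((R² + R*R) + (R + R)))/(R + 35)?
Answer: -25421/18 ≈ -1412.3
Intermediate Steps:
W(R) = (2*R² + 3*R)/(35 + R) (W(R) = (R + ((R² + R²) + 2*R))/(35 + R) = (R + (2*R² + 2*R))/(35 + R) = (R + (2*R + 2*R²))/(35 + R) = (2*R² + 3*R)/(35 + R))
-1369 + W(19)*d(-3, 26) = -1369 + (19*(3 + 2*19)/(35 + 19))*(-3) = -1369 + (19*(3 + 38)/54)*(-3) = -1369 + (19*(1/54)*41)*(-3) = -1369 + (779/54)*(-3) = -1369 - 779/18 = -25421/18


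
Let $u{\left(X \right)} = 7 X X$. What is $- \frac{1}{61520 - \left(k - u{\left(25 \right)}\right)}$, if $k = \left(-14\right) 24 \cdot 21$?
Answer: $- \frac{1}{72951} \approx -1.3708 \cdot 10^{-5}$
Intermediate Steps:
$k = -7056$ ($k = \left(-336\right) 21 = -7056$)
$u{\left(X \right)} = 7 X^{2}$
$- \frac{1}{61520 - \left(k - u{\left(25 \right)}\right)} = - \frac{1}{61520 + \left(7 \cdot 25^{2} - -7056\right)} = - \frac{1}{61520 + \left(7 \cdot 625 + 7056\right)} = - \frac{1}{61520 + \left(4375 + 7056\right)} = - \frac{1}{61520 + 11431} = - \frac{1}{72951}$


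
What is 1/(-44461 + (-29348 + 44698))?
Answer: -1/29111 ≈ -3.4351e-5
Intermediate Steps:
1/(-44461 + (-29348 + 44698)) = 1/(-44461 + 15350) = 1/(-29111) = -1/29111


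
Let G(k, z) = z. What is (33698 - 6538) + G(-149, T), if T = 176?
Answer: 27336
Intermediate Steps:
(33698 - 6538) + G(-149, T) = (33698 - 6538) + 176 = 27160 + 176 = 27336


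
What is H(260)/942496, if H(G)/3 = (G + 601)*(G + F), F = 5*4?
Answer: 90405/117812 ≈ 0.76737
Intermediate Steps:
F = 20
H(G) = 3*(20 + G)*(601 + G) (H(G) = 3*((G + 601)*(G + 20)) = 3*((601 + G)*(20 + G)) = 3*((20 + G)*(601 + G)) = 3*(20 + G)*(601 + G))
H(260)/942496 = (36060 + 3*260² + 1863*260)/942496 = (36060 + 3*67600 + 484380)*(1/942496) = (36060 + 202800 + 484380)*(1/942496) = 723240*(1/942496) = 90405/117812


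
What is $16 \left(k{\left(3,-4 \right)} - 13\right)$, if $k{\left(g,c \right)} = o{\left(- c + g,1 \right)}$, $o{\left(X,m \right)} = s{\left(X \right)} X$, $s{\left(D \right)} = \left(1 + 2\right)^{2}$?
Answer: $800$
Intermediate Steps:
$s{\left(D \right)} = 9$ ($s{\left(D \right)} = 3^{2} = 9$)
$o{\left(X,m \right)} = 9 X$
$k{\left(g,c \right)} = - 9 c + 9 g$ ($k{\left(g,c \right)} = 9 \left(- c + g\right) = 9 \left(g - c\right) = - 9 c + 9 g$)
$16 \left(k{\left(3,-4 \right)} - 13\right) = 16 \left(\left(\left(-9\right) \left(-4\right) + 9 \cdot 3\right) - 13\right) = 16 \left(\left(36 + 27\right) - 13\right) = 16 \left(63 - 13\right) = 16 \cdot 50 = 800$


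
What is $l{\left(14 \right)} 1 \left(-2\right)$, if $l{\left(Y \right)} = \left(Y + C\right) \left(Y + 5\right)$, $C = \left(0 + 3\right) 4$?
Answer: $-988$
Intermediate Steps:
$C = 12$ ($C = 3 \cdot 4 = 12$)
$l{\left(Y \right)} = \left(5 + Y\right) \left(12 + Y\right)$ ($l{\left(Y \right)} = \left(Y + 12\right) \left(Y + 5\right) = \left(12 + Y\right) \left(5 + Y\right) = \left(5 + Y\right) \left(12 + Y\right)$)
$l{\left(14 \right)} 1 \left(-2\right) = \left(60 + 14^{2} + 17 \cdot 14\right) 1 \left(-2\right) = \left(60 + 196 + 238\right) \left(-2\right) = 494 \left(-2\right) = -988$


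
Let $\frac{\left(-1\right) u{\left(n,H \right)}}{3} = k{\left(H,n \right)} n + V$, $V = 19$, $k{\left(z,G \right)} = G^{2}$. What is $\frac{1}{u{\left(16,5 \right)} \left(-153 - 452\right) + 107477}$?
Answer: $\frac{1}{7576202} \approx 1.3199 \cdot 10^{-7}$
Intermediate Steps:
$u{\left(n,H \right)} = -57 - 3 n^{3}$ ($u{\left(n,H \right)} = - 3 \left(n^{2} n + 19\right) = - 3 \left(n^{3} + 19\right) = - 3 \left(19 + n^{3}\right) = -57 - 3 n^{3}$)
$\frac{1}{u{\left(16,5 \right)} \left(-153 - 452\right) + 107477} = \frac{1}{\left(-57 - 3 \cdot 16^{3}\right) \left(-153 - 452\right) + 107477} = \frac{1}{\left(-57 - 12288\right) \left(-605\right) + 107477} = \frac{1}{\left(-12345\right) \left(-605\right) + 107477} = \frac{1}{7468725 + 107477} = \frac{1}{7576202}$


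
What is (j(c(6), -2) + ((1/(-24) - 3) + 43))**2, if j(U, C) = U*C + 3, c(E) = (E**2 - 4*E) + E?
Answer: 27889/576 ≈ 48.418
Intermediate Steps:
c(E) = E**2 - 3*E
j(U, C) = 3 + C*U (j(U, C) = C*U + 3 = 3 + C*U)
(j(c(6), -2) + ((1/(-24) - 3) + 43))**2 = ((3 - 12*(-3 + 6)) + ((1/(-24) - 3) + 43))**2 = ((3 - 12*3) + ((-1/24 - 3) + 43))**2 = ((3 - 2*18) + (-73/24 + 43))**2 = ((3 - 36) + 959/24)**2 = (-33 + 959/24)**2 = (167/24)**2 = 27889/576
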